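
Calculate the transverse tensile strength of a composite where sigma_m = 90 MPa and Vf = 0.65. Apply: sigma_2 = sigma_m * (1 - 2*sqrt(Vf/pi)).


factor = 1 - 2*sqrt(0.65/pi) = 0.0903
sigma_2 = 90 * 0.0903 = 8.12 MPa

8.12 MPa


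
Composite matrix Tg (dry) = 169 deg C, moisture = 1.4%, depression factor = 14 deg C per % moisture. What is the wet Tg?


Tg_wet = Tg_dry - k*moisture = 169 - 14*1.4 = 149.4 deg C

149.4 deg C


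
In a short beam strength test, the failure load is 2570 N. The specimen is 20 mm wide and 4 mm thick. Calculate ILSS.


ILSS = 3F/(4bh) = 3*2570/(4*20*4) = 24.09 MPa

24.09 MPa


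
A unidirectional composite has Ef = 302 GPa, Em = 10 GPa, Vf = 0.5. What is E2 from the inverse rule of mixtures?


1/E2 = Vf/Ef + (1-Vf)/Em = 0.5/302 + 0.5/10
E2 = 19.36 GPa

19.36 GPa


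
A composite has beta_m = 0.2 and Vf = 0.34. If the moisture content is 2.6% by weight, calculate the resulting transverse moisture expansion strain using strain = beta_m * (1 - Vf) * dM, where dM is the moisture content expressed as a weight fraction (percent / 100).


dM = 2.6/100 = 0.026
strain = beta_m * (1-Vf) * dM = 0.2 * 0.66 * 0.026 = 0.003432

0.003432


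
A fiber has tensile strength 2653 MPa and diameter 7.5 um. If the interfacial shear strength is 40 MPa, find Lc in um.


Lc = sigma_f * d / (2 * tau_i) = 2653 * 7.5 / (2 * 40) = 248.7 um

248.7 um


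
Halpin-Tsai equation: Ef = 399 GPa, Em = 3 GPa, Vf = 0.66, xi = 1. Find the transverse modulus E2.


eta = (Ef/Em - 1)/(Ef/Em + xi) = (133.0 - 1)/(133.0 + 1) = 0.9851
E2 = Em*(1+xi*eta*Vf)/(1-eta*Vf) = 14.15 GPa

14.15 GPa


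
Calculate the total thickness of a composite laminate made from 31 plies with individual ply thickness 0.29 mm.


h = n * t_ply = 31 * 0.29 = 8.99 mm

8.99 mm


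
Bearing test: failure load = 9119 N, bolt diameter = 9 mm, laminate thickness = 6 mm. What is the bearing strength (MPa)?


sigma_br = F/(d*h) = 9119/(9*6) = 168.9 MPa

168.9 MPa


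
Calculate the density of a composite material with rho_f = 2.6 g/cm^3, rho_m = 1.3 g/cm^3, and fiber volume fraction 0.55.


rho_c = rho_f*Vf + rho_m*(1-Vf) = 2.6*0.55 + 1.3*0.45 = 2.015 g/cm^3

2.015 g/cm^3


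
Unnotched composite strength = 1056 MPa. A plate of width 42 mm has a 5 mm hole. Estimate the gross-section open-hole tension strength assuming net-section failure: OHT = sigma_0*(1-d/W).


OHT = sigma_0*(1-d/W) = 1056*(1-5/42) = 930.3 MPa

930.3 MPa


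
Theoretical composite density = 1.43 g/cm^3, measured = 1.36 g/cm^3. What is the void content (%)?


Void% = (rho_theo - rho_actual)/rho_theo * 100 = (1.43 - 1.36)/1.43 * 100 = 4.9%

4.9%


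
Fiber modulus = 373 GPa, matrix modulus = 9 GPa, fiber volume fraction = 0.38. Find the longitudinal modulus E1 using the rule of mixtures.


E1 = Ef*Vf + Em*(1-Vf) = 373*0.38 + 9*0.62 = 147.32 GPa

147.32 GPa


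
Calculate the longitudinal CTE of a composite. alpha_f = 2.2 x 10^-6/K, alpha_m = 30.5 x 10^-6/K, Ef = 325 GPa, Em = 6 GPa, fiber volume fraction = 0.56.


E1 = Ef*Vf + Em*(1-Vf) = 184.64
alpha_1 = (alpha_f*Ef*Vf + alpha_m*Em*(1-Vf))/E1 = 2.6 x 10^-6/K

2.6 x 10^-6/K


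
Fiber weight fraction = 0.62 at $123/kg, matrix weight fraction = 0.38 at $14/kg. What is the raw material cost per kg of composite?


Cost = cost_f*Wf + cost_m*Wm = 123*0.62 + 14*0.38 = $81.58/kg

$81.58/kg


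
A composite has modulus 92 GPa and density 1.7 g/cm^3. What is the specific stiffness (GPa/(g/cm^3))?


Specific stiffness = E/rho = 92/1.7 = 54.1 GPa/(g/cm^3)

54.1 GPa/(g/cm^3)


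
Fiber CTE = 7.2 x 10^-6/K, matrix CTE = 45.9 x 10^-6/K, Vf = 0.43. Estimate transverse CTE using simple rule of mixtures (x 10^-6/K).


alpha_2 = alpha_f*Vf + alpha_m*(1-Vf) = 7.2*0.43 + 45.9*0.57 = 29.3 x 10^-6/K

29.3 x 10^-6/K


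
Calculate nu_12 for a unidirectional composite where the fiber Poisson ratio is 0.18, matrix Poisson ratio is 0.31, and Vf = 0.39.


nu_12 = nu_f*Vf + nu_m*(1-Vf) = 0.18*0.39 + 0.31*0.61 = 0.2593

0.2593


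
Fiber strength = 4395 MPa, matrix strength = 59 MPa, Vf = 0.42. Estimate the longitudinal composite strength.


sigma_1 = sigma_f*Vf + sigma_m*(1-Vf) = 4395*0.42 + 59*0.58 = 1880.1 MPa

1880.1 MPa


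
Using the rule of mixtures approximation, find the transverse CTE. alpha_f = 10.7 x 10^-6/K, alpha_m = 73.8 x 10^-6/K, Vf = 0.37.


alpha_2 = alpha_f*Vf + alpha_m*(1-Vf) = 10.7*0.37 + 73.8*0.63 = 50.5 x 10^-6/K

50.5 x 10^-6/K


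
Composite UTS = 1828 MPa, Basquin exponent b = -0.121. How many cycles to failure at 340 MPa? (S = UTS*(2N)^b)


N = 0.5 * (S/UTS)^(1/b) = 0.5 * (340/1828)^(1/-0.121) = 544675.1491 cycles

544675.1491 cycles


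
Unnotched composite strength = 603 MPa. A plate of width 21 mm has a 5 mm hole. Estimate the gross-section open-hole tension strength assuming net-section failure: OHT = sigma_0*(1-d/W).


OHT = sigma_0*(1-d/W) = 603*(1-5/21) = 459.4 MPa

459.4 MPa


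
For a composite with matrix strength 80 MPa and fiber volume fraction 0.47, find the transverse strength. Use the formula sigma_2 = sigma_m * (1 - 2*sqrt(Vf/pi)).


factor = 1 - 2*sqrt(0.47/pi) = 0.2264
sigma_2 = 80 * 0.2264 = 18.11 MPa

18.11 MPa


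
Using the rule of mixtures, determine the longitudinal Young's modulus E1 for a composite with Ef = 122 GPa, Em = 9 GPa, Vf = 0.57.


E1 = Ef*Vf + Em*(1-Vf) = 122*0.57 + 9*0.43 = 73.41 GPa

73.41 GPa


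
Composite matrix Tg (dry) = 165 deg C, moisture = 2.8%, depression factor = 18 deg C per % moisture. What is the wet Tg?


Tg_wet = Tg_dry - k*moisture = 165 - 18*2.8 = 114.6 deg C

114.6 deg C


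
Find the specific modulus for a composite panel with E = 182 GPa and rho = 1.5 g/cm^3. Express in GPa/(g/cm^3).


Specific stiffness = E/rho = 182/1.5 = 121.3 GPa/(g/cm^3)

121.3 GPa/(g/cm^3)


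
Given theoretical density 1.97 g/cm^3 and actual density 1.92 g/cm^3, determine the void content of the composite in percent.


Void% = (rho_theo - rho_actual)/rho_theo * 100 = (1.97 - 1.92)/1.97 * 100 = 2.54%

2.54%


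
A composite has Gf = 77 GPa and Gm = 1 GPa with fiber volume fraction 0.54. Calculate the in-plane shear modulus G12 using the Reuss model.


1/G12 = Vf/Gf + (1-Vf)/Gm = 0.54/77 + 0.46/1
G12 = 2.14 GPa

2.14 GPa


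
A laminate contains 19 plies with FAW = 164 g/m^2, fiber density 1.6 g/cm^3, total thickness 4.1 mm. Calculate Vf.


Vf = n * FAW / (rho_f * h * 1000) = 19 * 164 / (1.6 * 4.1 * 1000) = 0.475

0.475


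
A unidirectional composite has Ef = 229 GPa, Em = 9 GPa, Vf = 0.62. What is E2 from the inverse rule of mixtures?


1/E2 = Vf/Ef + (1-Vf)/Em = 0.62/229 + 0.38/9
E2 = 22.26 GPa

22.26 GPa


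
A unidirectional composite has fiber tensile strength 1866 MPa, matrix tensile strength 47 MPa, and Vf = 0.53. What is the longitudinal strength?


sigma_1 = sigma_f*Vf + sigma_m*(1-Vf) = 1866*0.53 + 47*0.47 = 1011.1 MPa

1011.1 MPa


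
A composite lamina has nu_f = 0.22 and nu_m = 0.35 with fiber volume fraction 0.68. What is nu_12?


nu_12 = nu_f*Vf + nu_m*(1-Vf) = 0.22*0.68 + 0.35*0.32 = 0.2616

0.2616


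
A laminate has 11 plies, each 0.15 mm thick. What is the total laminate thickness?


h = n * t_ply = 11 * 0.15 = 1.65 mm

1.65 mm


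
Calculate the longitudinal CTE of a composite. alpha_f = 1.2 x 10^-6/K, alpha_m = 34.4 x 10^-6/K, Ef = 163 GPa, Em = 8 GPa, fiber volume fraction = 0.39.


E1 = Ef*Vf + Em*(1-Vf) = 68.45
alpha_1 = (alpha_f*Ef*Vf + alpha_m*Em*(1-Vf))/E1 = 3.57 x 10^-6/K

3.57 x 10^-6/K


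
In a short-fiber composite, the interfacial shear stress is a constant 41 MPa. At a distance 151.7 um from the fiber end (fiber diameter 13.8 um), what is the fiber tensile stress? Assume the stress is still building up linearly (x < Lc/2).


Force balance: sigma_f * (pi*d^2/4) = tau * (pi*d) * x  ->  sigma_f = 4 * tau * x / d
sigma_f = 4 * 41 * 151.7 / 13.8 = 1802.8 MPa

1802.8 MPa


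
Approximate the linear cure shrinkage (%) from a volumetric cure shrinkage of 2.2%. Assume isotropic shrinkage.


Linear shrinkage ≈ vol_shrink/3 = 2.2/3 = 0.733%

0.733%


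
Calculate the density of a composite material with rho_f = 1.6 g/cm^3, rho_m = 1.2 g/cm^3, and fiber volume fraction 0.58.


rho_c = rho_f*Vf + rho_m*(1-Vf) = 1.6*0.58 + 1.2*0.42 = 1.432 g/cm^3

1.432 g/cm^3


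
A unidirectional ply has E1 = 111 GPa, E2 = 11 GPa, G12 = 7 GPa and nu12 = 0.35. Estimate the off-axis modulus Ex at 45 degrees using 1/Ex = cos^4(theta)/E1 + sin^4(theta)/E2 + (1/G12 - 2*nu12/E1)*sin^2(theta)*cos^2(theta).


cos^4(45) = 0.25, sin^4(45) = 0.25, sin^2(45)*cos^2(45) = 0.25
1/G12 - 2*nu12/E1 = 1/7 - 2*0.35/111 = 0.136551 GPa^-1
1/Ex = 0.25/111 + 0.25/11 + 0.136551*0.25 = 0.0591172 GPa^-1
Ex = 16.92 GPa

16.92 GPa


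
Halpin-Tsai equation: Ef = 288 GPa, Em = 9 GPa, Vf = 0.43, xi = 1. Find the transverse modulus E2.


eta = (Ef/Em - 1)/(Ef/Em + xi) = (32.0 - 1)/(32.0 + 1) = 0.9394
E2 = Em*(1+xi*eta*Vf)/(1-eta*Vf) = 21.2 GPa

21.2 GPa


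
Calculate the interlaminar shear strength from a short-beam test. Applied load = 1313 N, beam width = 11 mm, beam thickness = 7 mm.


ILSS = 3F/(4bh) = 3*1313/(4*11*7) = 12.79 MPa

12.79 MPa


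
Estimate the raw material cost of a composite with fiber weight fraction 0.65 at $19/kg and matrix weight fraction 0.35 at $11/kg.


Cost = cost_f*Wf + cost_m*Wm = 19*0.65 + 11*0.35 = $16.2/kg

$16.2/kg


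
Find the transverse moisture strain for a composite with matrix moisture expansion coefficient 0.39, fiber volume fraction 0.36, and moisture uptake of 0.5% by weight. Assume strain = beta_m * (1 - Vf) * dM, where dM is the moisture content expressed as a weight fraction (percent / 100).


dM = 0.5/100 = 0.005
strain = beta_m * (1-Vf) * dM = 0.39 * 0.64 * 0.005 = 0.001248

0.001248


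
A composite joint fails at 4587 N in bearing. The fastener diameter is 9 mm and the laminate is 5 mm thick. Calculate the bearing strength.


sigma_br = F/(d*h) = 4587/(9*5) = 101.9 MPa

101.9 MPa


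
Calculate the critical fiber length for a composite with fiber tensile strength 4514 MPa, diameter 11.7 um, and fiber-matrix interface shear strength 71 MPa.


Lc = sigma_f * d / (2 * tau_i) = 4514 * 11.7 / (2 * 71) = 371.9 um

371.9 um


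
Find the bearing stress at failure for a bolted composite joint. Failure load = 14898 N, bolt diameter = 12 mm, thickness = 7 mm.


sigma_br = F/(d*h) = 14898/(12*7) = 177.4 MPa

177.4 MPa


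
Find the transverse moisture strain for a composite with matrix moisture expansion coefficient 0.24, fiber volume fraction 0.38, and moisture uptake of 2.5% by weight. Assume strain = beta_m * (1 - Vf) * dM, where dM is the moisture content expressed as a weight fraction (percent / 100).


dM = 2.5/100 = 0.025
strain = beta_m * (1-Vf) * dM = 0.24 * 0.62 * 0.025 = 0.00372

0.00372


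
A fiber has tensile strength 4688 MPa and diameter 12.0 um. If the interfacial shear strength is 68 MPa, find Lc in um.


Lc = sigma_f * d / (2 * tau_i) = 4688 * 12.0 / (2 * 68) = 413.6 um

413.6 um


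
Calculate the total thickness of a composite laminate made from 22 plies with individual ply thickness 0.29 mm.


h = n * t_ply = 22 * 0.29 = 6.38 mm

6.38 mm


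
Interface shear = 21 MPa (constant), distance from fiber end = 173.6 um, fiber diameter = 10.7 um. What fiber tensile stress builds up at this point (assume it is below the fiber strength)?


Force balance: sigma_f * (pi*d^2/4) = tau * (pi*d) * x  ->  sigma_f = 4 * tau * x / d
sigma_f = 4 * 21 * 173.6 / 10.7 = 1362.8 MPa

1362.8 MPa


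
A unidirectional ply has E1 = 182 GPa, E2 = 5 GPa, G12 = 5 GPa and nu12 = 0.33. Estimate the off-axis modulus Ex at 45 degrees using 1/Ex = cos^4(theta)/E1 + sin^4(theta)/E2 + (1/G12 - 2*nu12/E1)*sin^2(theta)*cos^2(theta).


cos^4(45) = 0.25, sin^4(45) = 0.25, sin^2(45)*cos^2(45) = 0.25
1/G12 - 2*nu12/E1 = 1/5 - 2*0.33/182 = 0.196374 GPa^-1
1/Ex = 0.25/182 + 0.25/5 + 0.196374*0.25 = 0.100467 GPa^-1
Ex = 9.95 GPa

9.95 GPa


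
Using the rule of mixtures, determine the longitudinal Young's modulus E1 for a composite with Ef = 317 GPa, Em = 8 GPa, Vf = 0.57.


E1 = Ef*Vf + Em*(1-Vf) = 317*0.57 + 8*0.43 = 184.13 GPa

184.13 GPa


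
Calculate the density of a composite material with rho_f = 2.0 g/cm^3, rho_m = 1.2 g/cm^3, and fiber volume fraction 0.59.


rho_c = rho_f*Vf + rho_m*(1-Vf) = 2.0*0.59 + 1.2*0.41 = 1.672 g/cm^3

1.672 g/cm^3


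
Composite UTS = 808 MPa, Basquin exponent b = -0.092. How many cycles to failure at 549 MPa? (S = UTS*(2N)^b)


N = 0.5 * (S/UTS)^(1/b) = 0.5 * (549/808)^(1/-0.092) = 33.3662 cycles

33.3662 cycles


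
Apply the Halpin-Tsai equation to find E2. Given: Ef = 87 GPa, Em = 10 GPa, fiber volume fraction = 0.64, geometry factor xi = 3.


eta = (Ef/Em - 1)/(Ef/Em + xi) = (8.7 - 1)/(8.7 + 3) = 0.6581
E2 = Em*(1+xi*eta*Vf)/(1-eta*Vf) = 39.11 GPa

39.11 GPa


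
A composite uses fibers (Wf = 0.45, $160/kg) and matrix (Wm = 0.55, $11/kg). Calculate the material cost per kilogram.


Cost = cost_f*Wf + cost_m*Wm = 160*0.45 + 11*0.55 = $78.05/kg

$78.05/kg


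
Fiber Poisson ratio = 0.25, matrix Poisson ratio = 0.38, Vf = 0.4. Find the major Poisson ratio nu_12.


nu_12 = nu_f*Vf + nu_m*(1-Vf) = 0.25*0.4 + 0.38*0.6 = 0.328

0.328


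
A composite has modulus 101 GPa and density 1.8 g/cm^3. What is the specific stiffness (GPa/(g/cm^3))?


Specific stiffness = E/rho = 101/1.8 = 56.1 GPa/(g/cm^3)

56.1 GPa/(g/cm^3)


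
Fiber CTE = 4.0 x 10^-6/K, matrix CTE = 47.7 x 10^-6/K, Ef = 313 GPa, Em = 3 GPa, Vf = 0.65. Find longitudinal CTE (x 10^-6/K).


E1 = Ef*Vf + Em*(1-Vf) = 204.5
alpha_1 = (alpha_f*Ef*Vf + alpha_m*Em*(1-Vf))/E1 = 4.22 x 10^-6/K

4.22 x 10^-6/K


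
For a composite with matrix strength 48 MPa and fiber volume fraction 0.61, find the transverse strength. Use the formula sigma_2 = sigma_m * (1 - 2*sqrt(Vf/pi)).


factor = 1 - 2*sqrt(0.61/pi) = 0.1187
sigma_2 = 48 * 0.1187 = 5.7 MPa

5.7 MPa


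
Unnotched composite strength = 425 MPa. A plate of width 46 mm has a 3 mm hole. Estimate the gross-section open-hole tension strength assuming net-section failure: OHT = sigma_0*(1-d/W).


OHT = sigma_0*(1-d/W) = 425*(1-3/46) = 397.3 MPa

397.3 MPa


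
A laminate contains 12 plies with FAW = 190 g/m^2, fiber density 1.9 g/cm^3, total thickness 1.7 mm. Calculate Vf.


Vf = n * FAW / (rho_f * h * 1000) = 12 * 190 / (1.9 * 1.7 * 1000) = 0.7059

0.7059


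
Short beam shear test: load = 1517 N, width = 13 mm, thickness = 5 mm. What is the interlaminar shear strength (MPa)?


ILSS = 3F/(4bh) = 3*1517/(4*13*5) = 17.5 MPa

17.5 MPa


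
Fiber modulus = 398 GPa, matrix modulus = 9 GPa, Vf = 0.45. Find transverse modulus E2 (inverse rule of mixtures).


1/E2 = Vf/Ef + (1-Vf)/Em = 0.45/398 + 0.55/9
E2 = 16.07 GPa

16.07 GPa


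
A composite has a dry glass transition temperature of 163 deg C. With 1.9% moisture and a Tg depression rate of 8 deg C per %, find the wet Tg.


Tg_wet = Tg_dry - k*moisture = 163 - 8*1.9 = 147.8 deg C

147.8 deg C


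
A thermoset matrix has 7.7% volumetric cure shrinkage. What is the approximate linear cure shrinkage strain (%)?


Linear shrinkage ≈ vol_shrink/3 = 7.7/3 = 2.567%

2.567%


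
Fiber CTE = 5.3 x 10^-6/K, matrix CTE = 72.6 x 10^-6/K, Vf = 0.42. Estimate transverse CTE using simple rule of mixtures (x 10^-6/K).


alpha_2 = alpha_f*Vf + alpha_m*(1-Vf) = 5.3*0.42 + 72.6*0.58 = 44.3 x 10^-6/K

44.3 x 10^-6/K


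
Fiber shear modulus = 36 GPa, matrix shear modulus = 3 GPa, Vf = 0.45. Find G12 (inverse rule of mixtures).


1/G12 = Vf/Gf + (1-Vf)/Gm = 0.45/36 + 0.55/3
G12 = 5.11 GPa

5.11 GPa


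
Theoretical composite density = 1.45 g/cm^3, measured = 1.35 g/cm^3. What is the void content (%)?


Void% = (rho_theo - rho_actual)/rho_theo * 100 = (1.45 - 1.35)/1.45 * 100 = 6.9%

6.9%


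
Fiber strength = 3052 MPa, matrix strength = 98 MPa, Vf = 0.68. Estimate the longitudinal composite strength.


sigma_1 = sigma_f*Vf + sigma_m*(1-Vf) = 3052*0.68 + 98*0.32 = 2106.7 MPa

2106.7 MPa


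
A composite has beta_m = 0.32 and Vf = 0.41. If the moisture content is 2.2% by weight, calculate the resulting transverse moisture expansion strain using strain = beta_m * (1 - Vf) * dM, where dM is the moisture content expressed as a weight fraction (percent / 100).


dM = 2.2/100 = 0.022
strain = beta_m * (1-Vf) * dM = 0.32 * 0.59 * 0.022 = 0.0041536

0.0041536


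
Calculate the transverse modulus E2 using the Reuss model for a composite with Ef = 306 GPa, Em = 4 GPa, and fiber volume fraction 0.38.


1/E2 = Vf/Ef + (1-Vf)/Em = 0.38/306 + 0.62/4
E2 = 6.4 GPa

6.4 GPa


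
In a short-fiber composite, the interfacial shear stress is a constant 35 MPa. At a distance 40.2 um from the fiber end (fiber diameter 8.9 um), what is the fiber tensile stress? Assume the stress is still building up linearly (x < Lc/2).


Force balance: sigma_f * (pi*d^2/4) = tau * (pi*d) * x  ->  sigma_f = 4 * tau * x / d
sigma_f = 4 * 35 * 40.2 / 8.9 = 632.4 MPa

632.4 MPa


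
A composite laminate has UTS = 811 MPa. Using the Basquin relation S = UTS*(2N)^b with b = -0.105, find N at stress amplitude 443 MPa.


N = 0.5 * (S/UTS)^(1/b) = 0.5 * (443/811)^(1/-0.105) = 158.5205 cycles

158.5205 cycles


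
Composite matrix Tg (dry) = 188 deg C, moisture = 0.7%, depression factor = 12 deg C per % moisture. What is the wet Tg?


Tg_wet = Tg_dry - k*moisture = 188 - 12*0.7 = 179.6 deg C

179.6 deg C


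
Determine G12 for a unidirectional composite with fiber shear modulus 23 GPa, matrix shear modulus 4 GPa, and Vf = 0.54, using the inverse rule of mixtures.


1/G12 = Vf/Gf + (1-Vf)/Gm = 0.54/23 + 0.46/4
G12 = 7.22 GPa

7.22 GPa


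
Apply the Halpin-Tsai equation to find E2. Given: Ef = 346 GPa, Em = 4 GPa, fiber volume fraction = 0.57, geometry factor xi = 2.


eta = (Ef/Em - 1)/(Ef/Em + xi) = (86.5 - 1)/(86.5 + 2) = 0.9661
E2 = Em*(1+xi*eta*Vf)/(1-eta*Vf) = 18.71 GPa

18.71 GPa


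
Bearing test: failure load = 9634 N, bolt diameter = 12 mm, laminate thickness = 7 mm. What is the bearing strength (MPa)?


sigma_br = F/(d*h) = 9634/(12*7) = 114.7 MPa

114.7 MPa


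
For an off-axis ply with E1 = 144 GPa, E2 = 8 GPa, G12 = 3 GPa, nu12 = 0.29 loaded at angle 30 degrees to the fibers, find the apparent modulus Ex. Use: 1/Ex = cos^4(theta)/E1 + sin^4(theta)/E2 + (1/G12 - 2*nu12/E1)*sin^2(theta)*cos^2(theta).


cos^4(30) = 0.5625, sin^4(30) = 0.0625, sin^2(30)*cos^2(30) = 0.1875
1/G12 - 2*nu12/E1 = 1/3 - 2*0.29/144 = 0.329306 GPa^-1
1/Ex = 0.5625/144 + 0.0625/8 + 0.329306*0.1875 = 0.0734635 GPa^-1
Ex = 13.61 GPa

13.61 GPa


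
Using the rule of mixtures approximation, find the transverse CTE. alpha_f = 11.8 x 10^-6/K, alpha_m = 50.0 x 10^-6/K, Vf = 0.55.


alpha_2 = alpha_f*Vf + alpha_m*(1-Vf) = 11.8*0.55 + 50.0*0.45 = 29.0 x 10^-6/K

29.0 x 10^-6/K


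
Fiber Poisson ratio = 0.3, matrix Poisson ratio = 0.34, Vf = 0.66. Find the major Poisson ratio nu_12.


nu_12 = nu_f*Vf + nu_m*(1-Vf) = 0.3*0.66 + 0.34*0.34 = 0.3136

0.3136


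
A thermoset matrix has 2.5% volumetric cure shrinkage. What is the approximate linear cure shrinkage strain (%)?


Linear shrinkage ≈ vol_shrink/3 = 2.5/3 = 0.833%

0.833%


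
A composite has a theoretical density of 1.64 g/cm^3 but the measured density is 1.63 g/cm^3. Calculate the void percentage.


Void% = (rho_theo - rho_actual)/rho_theo * 100 = (1.64 - 1.63)/1.64 * 100 = 0.61%

0.61%


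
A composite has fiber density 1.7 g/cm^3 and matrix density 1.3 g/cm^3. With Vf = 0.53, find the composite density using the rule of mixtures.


rho_c = rho_f*Vf + rho_m*(1-Vf) = 1.7*0.53 + 1.3*0.47 = 1.512 g/cm^3

1.512 g/cm^3


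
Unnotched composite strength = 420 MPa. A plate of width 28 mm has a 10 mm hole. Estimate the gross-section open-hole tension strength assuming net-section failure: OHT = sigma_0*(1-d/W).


OHT = sigma_0*(1-d/W) = 420*(1-10/28) = 270.0 MPa

270.0 MPa


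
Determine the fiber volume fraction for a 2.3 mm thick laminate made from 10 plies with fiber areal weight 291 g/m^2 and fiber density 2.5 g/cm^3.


Vf = n * FAW / (rho_f * h * 1000) = 10 * 291 / (2.5 * 2.3 * 1000) = 0.5061

0.5061


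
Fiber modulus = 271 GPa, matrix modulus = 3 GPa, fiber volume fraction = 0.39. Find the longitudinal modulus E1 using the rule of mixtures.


E1 = Ef*Vf + Em*(1-Vf) = 271*0.39 + 3*0.61 = 107.52 GPa

107.52 GPa


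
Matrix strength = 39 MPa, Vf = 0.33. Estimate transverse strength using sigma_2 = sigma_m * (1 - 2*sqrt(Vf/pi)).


factor = 1 - 2*sqrt(0.33/pi) = 0.3518
sigma_2 = 39 * 0.3518 = 13.72 MPa

13.72 MPa


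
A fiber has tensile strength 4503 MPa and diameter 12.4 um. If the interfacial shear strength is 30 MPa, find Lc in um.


Lc = sigma_f * d / (2 * tau_i) = 4503 * 12.4 / (2 * 30) = 930.6 um

930.6 um


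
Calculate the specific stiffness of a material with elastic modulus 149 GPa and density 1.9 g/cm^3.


Specific stiffness = E/rho = 149/1.9 = 78.4 GPa/(g/cm^3)

78.4 GPa/(g/cm^3)


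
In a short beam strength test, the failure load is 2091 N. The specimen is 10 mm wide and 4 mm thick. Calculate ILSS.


ILSS = 3F/(4bh) = 3*2091/(4*10*4) = 39.21 MPa

39.21 MPa


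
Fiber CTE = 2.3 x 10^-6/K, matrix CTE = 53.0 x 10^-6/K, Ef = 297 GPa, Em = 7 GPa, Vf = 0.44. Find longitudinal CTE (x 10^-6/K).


E1 = Ef*Vf + Em*(1-Vf) = 134.6
alpha_1 = (alpha_f*Ef*Vf + alpha_m*Em*(1-Vf))/E1 = 3.78 x 10^-6/K

3.78 x 10^-6/K


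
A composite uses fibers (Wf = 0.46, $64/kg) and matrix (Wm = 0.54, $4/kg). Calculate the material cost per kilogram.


Cost = cost_f*Wf + cost_m*Wm = 64*0.46 + 4*0.54 = $31.6/kg

$31.6/kg


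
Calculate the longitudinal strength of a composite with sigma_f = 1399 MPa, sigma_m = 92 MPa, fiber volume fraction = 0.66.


sigma_1 = sigma_f*Vf + sigma_m*(1-Vf) = 1399*0.66 + 92*0.34 = 954.6 MPa

954.6 MPa


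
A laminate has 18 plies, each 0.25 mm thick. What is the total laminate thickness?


h = n * t_ply = 18 * 0.25 = 4.5 mm

4.5 mm


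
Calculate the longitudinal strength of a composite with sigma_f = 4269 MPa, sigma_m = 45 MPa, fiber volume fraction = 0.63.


sigma_1 = sigma_f*Vf + sigma_m*(1-Vf) = 4269*0.63 + 45*0.37 = 2706.1 MPa

2706.1 MPa


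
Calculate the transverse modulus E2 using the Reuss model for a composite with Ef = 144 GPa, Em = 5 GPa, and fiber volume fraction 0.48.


1/E2 = Vf/Ef + (1-Vf)/Em = 0.48/144 + 0.52/5
E2 = 9.32 GPa

9.32 GPa


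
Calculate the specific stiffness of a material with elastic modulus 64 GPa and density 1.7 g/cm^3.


Specific stiffness = E/rho = 64/1.7 = 37.6 GPa/(g/cm^3)

37.6 GPa/(g/cm^3)


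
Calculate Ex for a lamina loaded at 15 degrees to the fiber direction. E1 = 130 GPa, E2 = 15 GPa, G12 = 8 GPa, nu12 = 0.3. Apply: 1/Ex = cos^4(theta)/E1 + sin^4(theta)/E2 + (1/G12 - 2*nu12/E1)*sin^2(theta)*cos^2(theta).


cos^4(15) = 0.870513, sin^4(15) = 0.004487, sin^2(15)*cos^2(15) = 0.0625
1/G12 - 2*nu12/E1 = 1/8 - 2*0.3/130 = 0.120385 GPa^-1
1/Ex = 0.870513/130 + 0.004487/15 + 0.120385*0.0625 = 0.0145194 GPa^-1
Ex = 68.87 GPa

68.87 GPa


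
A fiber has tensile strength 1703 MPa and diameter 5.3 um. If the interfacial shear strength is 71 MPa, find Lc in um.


Lc = sigma_f * d / (2 * tau_i) = 1703 * 5.3 / (2 * 71) = 63.6 um

63.6 um


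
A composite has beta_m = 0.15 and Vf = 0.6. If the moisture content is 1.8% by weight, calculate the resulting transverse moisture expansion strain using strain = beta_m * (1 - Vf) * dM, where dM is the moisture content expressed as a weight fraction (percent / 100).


dM = 1.8/100 = 0.018
strain = beta_m * (1-Vf) * dM = 0.15 * 0.4 * 0.018 = 0.00108

0.00108


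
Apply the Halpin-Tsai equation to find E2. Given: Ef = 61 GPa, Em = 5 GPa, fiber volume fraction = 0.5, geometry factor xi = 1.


eta = (Ef/Em - 1)/(Ef/Em + xi) = (12.2 - 1)/(12.2 + 1) = 0.8485
E2 = Em*(1+xi*eta*Vf)/(1-eta*Vf) = 12.37 GPa

12.37 GPa


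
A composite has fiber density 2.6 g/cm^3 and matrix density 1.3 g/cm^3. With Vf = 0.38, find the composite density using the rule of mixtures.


rho_c = rho_f*Vf + rho_m*(1-Vf) = 2.6*0.38 + 1.3*0.62 = 1.794 g/cm^3

1.794 g/cm^3


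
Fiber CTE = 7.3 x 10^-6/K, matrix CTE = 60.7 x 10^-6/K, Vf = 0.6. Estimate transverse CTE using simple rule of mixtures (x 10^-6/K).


alpha_2 = alpha_f*Vf + alpha_m*(1-Vf) = 7.3*0.6 + 60.7*0.4 = 28.7 x 10^-6/K

28.7 x 10^-6/K


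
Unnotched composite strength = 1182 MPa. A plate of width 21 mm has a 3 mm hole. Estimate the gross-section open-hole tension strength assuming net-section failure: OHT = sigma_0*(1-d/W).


OHT = sigma_0*(1-d/W) = 1182*(1-3/21) = 1013.1 MPa

1013.1 MPa


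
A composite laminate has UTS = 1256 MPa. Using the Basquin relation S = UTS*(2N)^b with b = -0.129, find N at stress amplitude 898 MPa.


N = 0.5 * (S/UTS)^(1/b) = 0.5 * (898/1256)^(1/-0.129) = 6.7380 cycles

6.7380 cycles


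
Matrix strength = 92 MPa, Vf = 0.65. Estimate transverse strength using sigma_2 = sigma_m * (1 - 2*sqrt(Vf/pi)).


factor = 1 - 2*sqrt(0.65/pi) = 0.0903
sigma_2 = 92 * 0.0903 = 8.3 MPa

8.3 MPa


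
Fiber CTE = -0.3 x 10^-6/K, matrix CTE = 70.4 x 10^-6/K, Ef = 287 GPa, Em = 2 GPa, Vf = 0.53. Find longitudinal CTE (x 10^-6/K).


E1 = Ef*Vf + Em*(1-Vf) = 153.05
alpha_1 = (alpha_f*Ef*Vf + alpha_m*Em*(1-Vf))/E1 = 0.13 x 10^-6/K

0.13 x 10^-6/K


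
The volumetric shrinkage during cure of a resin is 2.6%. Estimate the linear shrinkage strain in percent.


Linear shrinkage ≈ vol_shrink/3 = 2.6/3 = 0.867%

0.867%


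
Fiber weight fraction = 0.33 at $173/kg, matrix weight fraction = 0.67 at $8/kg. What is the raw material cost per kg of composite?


Cost = cost_f*Wf + cost_m*Wm = 173*0.33 + 8*0.67 = $62.45/kg

$62.45/kg


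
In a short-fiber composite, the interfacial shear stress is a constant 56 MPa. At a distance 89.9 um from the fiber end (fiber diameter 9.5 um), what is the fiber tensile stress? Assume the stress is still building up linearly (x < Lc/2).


Force balance: sigma_f * (pi*d^2/4) = tau * (pi*d) * x  ->  sigma_f = 4 * tau * x / d
sigma_f = 4 * 56 * 89.9 / 9.5 = 2119.7 MPa

2119.7 MPa


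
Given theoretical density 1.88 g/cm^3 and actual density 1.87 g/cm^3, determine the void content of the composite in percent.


Void% = (rho_theo - rho_actual)/rho_theo * 100 = (1.88 - 1.87)/1.88 * 100 = 0.53%

0.53%


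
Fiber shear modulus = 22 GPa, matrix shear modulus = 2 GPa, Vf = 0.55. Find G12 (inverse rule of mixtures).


1/G12 = Vf/Gf + (1-Vf)/Gm = 0.55/22 + 0.45/2
G12 = 4.0 GPa

4.0 GPa


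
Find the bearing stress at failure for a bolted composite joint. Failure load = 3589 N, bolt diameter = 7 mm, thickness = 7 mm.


sigma_br = F/(d*h) = 3589/(7*7) = 73.2 MPa

73.2 MPa


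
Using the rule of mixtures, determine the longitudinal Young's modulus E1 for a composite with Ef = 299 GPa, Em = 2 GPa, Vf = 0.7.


E1 = Ef*Vf + Em*(1-Vf) = 299*0.7 + 2*0.3 = 209.9 GPa

209.9 GPa


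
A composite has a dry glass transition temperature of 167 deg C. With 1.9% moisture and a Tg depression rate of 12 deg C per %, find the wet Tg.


Tg_wet = Tg_dry - k*moisture = 167 - 12*1.9 = 144.2 deg C

144.2 deg C


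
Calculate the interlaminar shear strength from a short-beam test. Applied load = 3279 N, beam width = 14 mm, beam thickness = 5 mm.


ILSS = 3F/(4bh) = 3*3279/(4*14*5) = 35.13 MPa

35.13 MPa


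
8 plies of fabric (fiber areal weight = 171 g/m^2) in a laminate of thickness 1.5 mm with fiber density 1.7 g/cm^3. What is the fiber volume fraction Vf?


Vf = n * FAW / (rho_f * h * 1000) = 8 * 171 / (1.7 * 1.5 * 1000) = 0.5365

0.5365


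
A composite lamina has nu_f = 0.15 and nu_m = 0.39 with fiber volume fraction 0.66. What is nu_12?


nu_12 = nu_f*Vf + nu_m*(1-Vf) = 0.15*0.66 + 0.39*0.34 = 0.2316

0.2316


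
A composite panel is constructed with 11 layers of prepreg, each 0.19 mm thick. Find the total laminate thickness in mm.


h = n * t_ply = 11 * 0.19 = 2.09 mm

2.09 mm


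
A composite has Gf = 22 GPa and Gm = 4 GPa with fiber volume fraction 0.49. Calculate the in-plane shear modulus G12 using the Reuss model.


1/G12 = Vf/Gf + (1-Vf)/Gm = 0.49/22 + 0.51/4
G12 = 6.68 GPa

6.68 GPa


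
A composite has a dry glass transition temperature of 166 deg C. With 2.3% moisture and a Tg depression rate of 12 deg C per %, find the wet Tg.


Tg_wet = Tg_dry - k*moisture = 166 - 12*2.3 = 138.4 deg C

138.4 deg C


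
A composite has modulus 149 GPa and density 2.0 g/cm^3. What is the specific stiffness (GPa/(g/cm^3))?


Specific stiffness = E/rho = 149/2.0 = 74.5 GPa/(g/cm^3)

74.5 GPa/(g/cm^3)


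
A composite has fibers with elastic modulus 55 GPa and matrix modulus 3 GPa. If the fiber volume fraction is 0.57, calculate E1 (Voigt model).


E1 = Ef*Vf + Em*(1-Vf) = 55*0.57 + 3*0.43 = 32.64 GPa

32.64 GPa


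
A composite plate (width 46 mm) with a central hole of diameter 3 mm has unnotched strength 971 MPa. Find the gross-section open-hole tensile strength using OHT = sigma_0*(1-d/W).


OHT = sigma_0*(1-d/W) = 971*(1-3/46) = 907.7 MPa

907.7 MPa


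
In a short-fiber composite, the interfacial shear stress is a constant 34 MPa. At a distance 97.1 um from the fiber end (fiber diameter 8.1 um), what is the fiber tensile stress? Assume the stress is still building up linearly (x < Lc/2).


Force balance: sigma_f * (pi*d^2/4) = tau * (pi*d) * x  ->  sigma_f = 4 * tau * x / d
sigma_f = 4 * 34 * 97.1 / 8.1 = 1630.3 MPa

1630.3 MPa


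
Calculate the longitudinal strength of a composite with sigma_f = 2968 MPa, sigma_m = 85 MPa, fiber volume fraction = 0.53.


sigma_1 = sigma_f*Vf + sigma_m*(1-Vf) = 2968*0.53 + 85*0.47 = 1613.0 MPa

1613.0 MPa


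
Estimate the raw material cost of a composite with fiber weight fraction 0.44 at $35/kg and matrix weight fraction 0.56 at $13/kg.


Cost = cost_f*Wf + cost_m*Wm = 35*0.44 + 13*0.56 = $22.68/kg

$22.68/kg


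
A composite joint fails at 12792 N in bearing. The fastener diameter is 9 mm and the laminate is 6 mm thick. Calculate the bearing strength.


sigma_br = F/(d*h) = 12792/(9*6) = 236.9 MPa

236.9 MPa


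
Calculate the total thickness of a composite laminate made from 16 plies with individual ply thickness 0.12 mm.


h = n * t_ply = 16 * 0.12 = 1.92 mm

1.92 mm


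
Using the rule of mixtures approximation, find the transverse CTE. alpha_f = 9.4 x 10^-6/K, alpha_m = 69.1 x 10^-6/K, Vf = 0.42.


alpha_2 = alpha_f*Vf + alpha_m*(1-Vf) = 9.4*0.42 + 69.1*0.58 = 44.0 x 10^-6/K

44.0 x 10^-6/K


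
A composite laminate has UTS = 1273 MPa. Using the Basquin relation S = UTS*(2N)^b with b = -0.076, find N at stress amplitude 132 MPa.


N = 0.5 * (S/UTS)^(1/b) = 0.5 * (132/1273)^(1/-0.076) = 4.4636e+12 cycles

4.4636e+12 cycles


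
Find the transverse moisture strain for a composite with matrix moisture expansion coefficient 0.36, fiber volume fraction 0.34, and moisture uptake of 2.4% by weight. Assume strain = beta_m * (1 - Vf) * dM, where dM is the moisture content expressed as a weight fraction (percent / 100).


dM = 2.4/100 = 0.024
strain = beta_m * (1-Vf) * dM = 0.36 * 0.66 * 0.024 = 0.0057024

0.0057024


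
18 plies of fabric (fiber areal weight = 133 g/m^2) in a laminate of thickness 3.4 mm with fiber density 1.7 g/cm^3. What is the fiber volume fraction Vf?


Vf = n * FAW / (rho_f * h * 1000) = 18 * 133 / (1.7 * 3.4 * 1000) = 0.4142

0.4142


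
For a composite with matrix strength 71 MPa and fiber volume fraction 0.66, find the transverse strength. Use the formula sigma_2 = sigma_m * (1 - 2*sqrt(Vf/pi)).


factor = 1 - 2*sqrt(0.66/pi) = 0.0833
sigma_2 = 71 * 0.0833 = 5.91 MPa

5.91 MPa


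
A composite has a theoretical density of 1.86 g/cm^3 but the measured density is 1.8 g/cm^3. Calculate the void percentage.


Void% = (rho_theo - rho_actual)/rho_theo * 100 = (1.86 - 1.8)/1.86 * 100 = 3.23%

3.23%


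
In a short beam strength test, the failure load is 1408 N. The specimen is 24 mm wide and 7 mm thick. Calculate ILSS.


ILSS = 3F/(4bh) = 3*1408/(4*24*7) = 6.29 MPa

6.29 MPa


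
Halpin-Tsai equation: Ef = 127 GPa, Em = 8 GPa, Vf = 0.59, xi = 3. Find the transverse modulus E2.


eta = (Ef/Em - 1)/(Ef/Em + xi) = (15.875 - 1)/(15.875 + 3) = 0.7881
E2 = Em*(1+xi*eta*Vf)/(1-eta*Vf) = 35.81 GPa

35.81 GPa


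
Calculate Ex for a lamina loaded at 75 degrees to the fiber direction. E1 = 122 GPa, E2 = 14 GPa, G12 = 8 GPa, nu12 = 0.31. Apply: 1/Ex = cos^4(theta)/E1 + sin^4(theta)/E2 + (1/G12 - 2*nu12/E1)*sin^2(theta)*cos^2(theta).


cos^4(75) = 0.004487, sin^4(75) = 0.870513, sin^2(75)*cos^2(75) = 0.0625
1/G12 - 2*nu12/E1 = 1/8 - 2*0.31/122 = 0.119918 GPa^-1
1/Ex = 0.004487/122 + 0.870513/14 + 0.119918*0.0625 = 0.0697111 GPa^-1
Ex = 14.34 GPa

14.34 GPa


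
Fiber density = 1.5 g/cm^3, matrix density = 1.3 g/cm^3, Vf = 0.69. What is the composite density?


rho_c = rho_f*Vf + rho_m*(1-Vf) = 1.5*0.69 + 1.3*0.31 = 1.438 g/cm^3

1.438 g/cm^3


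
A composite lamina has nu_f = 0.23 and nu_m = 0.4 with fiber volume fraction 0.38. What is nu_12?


nu_12 = nu_f*Vf + nu_m*(1-Vf) = 0.23*0.38 + 0.4*0.62 = 0.3354

0.3354


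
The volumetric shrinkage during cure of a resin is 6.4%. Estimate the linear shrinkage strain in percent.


Linear shrinkage ≈ vol_shrink/3 = 6.4/3 = 2.133%

2.133%


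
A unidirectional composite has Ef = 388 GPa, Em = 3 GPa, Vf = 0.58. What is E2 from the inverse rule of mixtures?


1/E2 = Vf/Ef + (1-Vf)/Em = 0.58/388 + 0.42/3
E2 = 7.07 GPa

7.07 GPa


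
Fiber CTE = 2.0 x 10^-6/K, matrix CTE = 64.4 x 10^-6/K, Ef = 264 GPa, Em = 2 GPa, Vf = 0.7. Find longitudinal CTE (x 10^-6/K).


E1 = Ef*Vf + Em*(1-Vf) = 185.4
alpha_1 = (alpha_f*Ef*Vf + alpha_m*Em*(1-Vf))/E1 = 2.2 x 10^-6/K

2.2 x 10^-6/K


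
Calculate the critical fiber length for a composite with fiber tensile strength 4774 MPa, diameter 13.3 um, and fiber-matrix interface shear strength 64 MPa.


Lc = sigma_f * d / (2 * tau_i) = 4774 * 13.3 / (2 * 64) = 496.0 um

496.0 um


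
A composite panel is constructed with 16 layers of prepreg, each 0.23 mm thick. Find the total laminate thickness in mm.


h = n * t_ply = 16 * 0.23 = 3.68 mm

3.68 mm


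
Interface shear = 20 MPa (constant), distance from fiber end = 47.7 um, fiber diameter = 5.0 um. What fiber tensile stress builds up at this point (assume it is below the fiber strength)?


Force balance: sigma_f * (pi*d^2/4) = tau * (pi*d) * x  ->  sigma_f = 4 * tau * x / d
sigma_f = 4 * 20 * 47.7 / 5.0 = 763.2 MPa

763.2 MPa


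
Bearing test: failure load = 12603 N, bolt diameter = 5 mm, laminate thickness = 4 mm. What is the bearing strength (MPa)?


sigma_br = F/(d*h) = 12603/(5*4) = 630.2 MPa

630.2 MPa


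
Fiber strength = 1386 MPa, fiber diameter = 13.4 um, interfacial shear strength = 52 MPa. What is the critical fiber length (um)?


Lc = sigma_f * d / (2 * tau_i) = 1386 * 13.4 / (2 * 52) = 178.6 um

178.6 um


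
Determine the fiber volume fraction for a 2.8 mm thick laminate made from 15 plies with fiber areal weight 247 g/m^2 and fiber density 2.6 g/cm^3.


Vf = n * FAW / (rho_f * h * 1000) = 15 * 247 / (2.6 * 2.8 * 1000) = 0.5089

0.5089


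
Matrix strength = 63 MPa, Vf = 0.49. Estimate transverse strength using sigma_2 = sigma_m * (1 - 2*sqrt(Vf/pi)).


factor = 1 - 2*sqrt(0.49/pi) = 0.2101
sigma_2 = 63 * 0.2101 = 13.24 MPa

13.24 MPa


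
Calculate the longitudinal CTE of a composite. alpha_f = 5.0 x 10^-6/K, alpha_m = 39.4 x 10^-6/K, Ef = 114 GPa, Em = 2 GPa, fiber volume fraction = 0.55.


E1 = Ef*Vf + Em*(1-Vf) = 63.6
alpha_1 = (alpha_f*Ef*Vf + alpha_m*Em*(1-Vf))/E1 = 5.49 x 10^-6/K

5.49 x 10^-6/K


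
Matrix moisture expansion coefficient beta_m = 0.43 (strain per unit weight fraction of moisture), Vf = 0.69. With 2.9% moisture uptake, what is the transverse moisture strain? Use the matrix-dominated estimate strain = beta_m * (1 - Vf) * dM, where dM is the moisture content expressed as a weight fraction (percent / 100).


dM = 2.9/100 = 0.029
strain = beta_m * (1-Vf) * dM = 0.43 * 0.31 * 0.029 = 0.0038657

0.0038657


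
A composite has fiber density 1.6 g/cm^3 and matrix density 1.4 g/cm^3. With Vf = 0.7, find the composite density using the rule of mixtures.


rho_c = rho_f*Vf + rho_m*(1-Vf) = 1.6*0.7 + 1.4*0.3 = 1.54 g/cm^3

1.54 g/cm^3


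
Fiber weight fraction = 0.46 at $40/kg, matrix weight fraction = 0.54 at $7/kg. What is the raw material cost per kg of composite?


Cost = cost_f*Wf + cost_m*Wm = 40*0.46 + 7*0.54 = $22.18/kg

$22.18/kg


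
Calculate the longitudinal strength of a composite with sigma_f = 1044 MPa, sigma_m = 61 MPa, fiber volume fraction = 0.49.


sigma_1 = sigma_f*Vf + sigma_m*(1-Vf) = 1044*0.49 + 61*0.51 = 542.7 MPa

542.7 MPa


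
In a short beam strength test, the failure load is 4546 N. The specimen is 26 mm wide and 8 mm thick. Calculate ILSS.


ILSS = 3F/(4bh) = 3*4546/(4*26*8) = 16.39 MPa

16.39 MPa


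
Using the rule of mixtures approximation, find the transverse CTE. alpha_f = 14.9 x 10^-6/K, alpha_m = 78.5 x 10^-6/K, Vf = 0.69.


alpha_2 = alpha_f*Vf + alpha_m*(1-Vf) = 14.9*0.69 + 78.5*0.31 = 34.6 x 10^-6/K

34.6 x 10^-6/K


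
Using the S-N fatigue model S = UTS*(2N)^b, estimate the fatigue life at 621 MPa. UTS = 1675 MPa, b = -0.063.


N = 0.5 * (S/UTS)^(1/b) = 0.5 * (621/1675)^(1/-0.063) = 3.4596e+06 cycles

3.4596e+06 cycles


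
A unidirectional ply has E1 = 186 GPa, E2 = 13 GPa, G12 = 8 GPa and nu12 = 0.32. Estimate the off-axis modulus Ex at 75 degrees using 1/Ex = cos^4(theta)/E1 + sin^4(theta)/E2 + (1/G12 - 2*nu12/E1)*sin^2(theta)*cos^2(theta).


cos^4(75) = 0.004487, sin^4(75) = 0.870513, sin^2(75)*cos^2(75) = 0.0625
1/G12 - 2*nu12/E1 = 1/8 - 2*0.32/186 = 0.121559 GPa^-1
1/Ex = 0.004487/186 + 0.870513/13 + 0.121559*0.0625 = 0.0745841 GPa^-1
Ex = 13.41 GPa

13.41 GPa


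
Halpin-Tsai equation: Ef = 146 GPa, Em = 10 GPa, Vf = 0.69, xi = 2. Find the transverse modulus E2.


eta = (Ef/Em - 1)/(Ef/Em + xi) = (14.6 - 1)/(14.6 + 2) = 0.8193
E2 = Em*(1+xi*eta*Vf)/(1-eta*Vf) = 49.01 GPa

49.01 GPa


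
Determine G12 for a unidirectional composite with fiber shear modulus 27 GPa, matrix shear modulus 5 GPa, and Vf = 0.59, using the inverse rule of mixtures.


1/G12 = Vf/Gf + (1-Vf)/Gm = 0.59/27 + 0.41/5
G12 = 9.63 GPa

9.63 GPa


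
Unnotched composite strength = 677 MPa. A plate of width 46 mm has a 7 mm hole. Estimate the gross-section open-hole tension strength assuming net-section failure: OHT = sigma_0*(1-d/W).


OHT = sigma_0*(1-d/W) = 677*(1-7/46) = 574.0 MPa

574.0 MPa


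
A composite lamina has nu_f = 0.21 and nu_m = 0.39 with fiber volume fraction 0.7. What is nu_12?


nu_12 = nu_f*Vf + nu_m*(1-Vf) = 0.21*0.7 + 0.39*0.3 = 0.264

0.264


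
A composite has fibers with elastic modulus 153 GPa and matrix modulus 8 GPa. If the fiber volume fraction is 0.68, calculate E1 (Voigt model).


E1 = Ef*Vf + Em*(1-Vf) = 153*0.68 + 8*0.32 = 106.6 GPa

106.6 GPa


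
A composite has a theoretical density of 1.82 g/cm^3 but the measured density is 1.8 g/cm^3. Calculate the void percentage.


Void% = (rho_theo - rho_actual)/rho_theo * 100 = (1.82 - 1.8)/1.82 * 100 = 1.1%

1.1%


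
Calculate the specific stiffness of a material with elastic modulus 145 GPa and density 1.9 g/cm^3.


Specific stiffness = E/rho = 145/1.9 = 76.3 GPa/(g/cm^3)

76.3 GPa/(g/cm^3)


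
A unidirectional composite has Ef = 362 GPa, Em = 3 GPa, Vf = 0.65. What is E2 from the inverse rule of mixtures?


1/E2 = Vf/Ef + (1-Vf)/Em = 0.65/362 + 0.35/3
E2 = 8.44 GPa

8.44 GPa
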